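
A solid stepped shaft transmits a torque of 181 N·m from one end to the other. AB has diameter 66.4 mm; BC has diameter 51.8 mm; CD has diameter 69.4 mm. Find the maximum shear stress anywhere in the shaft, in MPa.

6.63 MPa

Under the same torque, τ_max = 16T/(πd³) is largest where d is smallest — segment BC (d = 51.8 mm).
τ_max = 16·181.0/(π·(0.0518)³) = 6.632×10^6 Pa.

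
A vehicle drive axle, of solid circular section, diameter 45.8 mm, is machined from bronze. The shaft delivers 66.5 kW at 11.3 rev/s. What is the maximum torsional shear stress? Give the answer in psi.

ω = 2π·11.3 = 71.00 rad/s, so T = P/ω = 66.5×10³ / 71.00 = 936.6 N·m.
J = πd⁴/32 = π(0.0458)⁴/32 = 4.320×10^-7 m⁴.
τ_max = T·r/J = 936.6 × 0.0229 / 4.320×10^-7 = 4.965×10^7 Pa.

7200 psi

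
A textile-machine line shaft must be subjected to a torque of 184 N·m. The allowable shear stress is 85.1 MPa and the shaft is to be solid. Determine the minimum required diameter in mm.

For a solid shaft τ_max = 16T/(πd³), so d = (16T/(π τ_allow))^(1/3) = (16·184.0/(π·8.51×10^7))^(1/3) = 0.02225 m.

22.2 mm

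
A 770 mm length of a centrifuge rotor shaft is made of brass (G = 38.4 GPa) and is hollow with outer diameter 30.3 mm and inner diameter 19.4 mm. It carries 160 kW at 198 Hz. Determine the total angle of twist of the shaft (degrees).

2.15°

ω = 2π·198 = 1244 rad/s, so T = P/ω = 160×10³ / 1244 = 128.6 N·m.
J = π(d_o⁴ − d_i⁴)/32 = π(0.0303⁴ − 0.0194⁴)/32 = 6.884×10^-8 m⁴.
θ = T·L/(G·J) = 128.6 × 0.770 / (38.4×10⁹ × 6.884×10^-8) = 0.03746 rad.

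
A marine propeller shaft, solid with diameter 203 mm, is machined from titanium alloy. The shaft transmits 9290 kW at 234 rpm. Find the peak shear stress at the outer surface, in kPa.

ω = 2π·234/60 = 24.50 rad/s, so T = P/ω = 9290×10³ / 24.50 = 379100 N·m.
J = πd⁴/32 = π(0.203)⁴/32 = 1.667×10^-4 m⁴.
τ_max = T·r/J = 379100 × 0.102 / 1.667×10^-4 = 2.308×10^8 Pa.

231000 kPa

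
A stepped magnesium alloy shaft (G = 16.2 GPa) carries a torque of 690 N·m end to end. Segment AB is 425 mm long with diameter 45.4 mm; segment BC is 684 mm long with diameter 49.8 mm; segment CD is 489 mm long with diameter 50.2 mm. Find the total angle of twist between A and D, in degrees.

7.17°

J_AB = π(0.0454)⁴/32 = 4.17×10^-7 m⁴; J_BC = π(0.0498)⁴/32 = 6.04×10^-7 m⁴; J_CD = π(0.0502)⁴/32 = 6.23×10^-7 m⁴.
θ = (T/G)·Σ L_i/J_i = (690.0/16.2×10⁹)·(0.425/4.17×10^-7 + 0.684/6.04×10^-7 + 0.489/6.23×10^-7) = 0.1251 rad.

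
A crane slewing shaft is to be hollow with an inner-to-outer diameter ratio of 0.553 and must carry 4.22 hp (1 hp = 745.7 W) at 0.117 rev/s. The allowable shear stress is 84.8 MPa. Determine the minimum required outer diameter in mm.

ω = 2π·0.117 = 0.7351 rad/s, so T = P/ω = 4.22×745.7 / 0.7351 = 4281 N·m.
For a hollow shaft with d_i/d_o = 0.553: τ_max = 16T/(π d_o³ (1−k⁴)), so d_o = [16T/(π τ_allow (1−k⁴))]^(1/3) = [16·4281/(π·8.48×10^7·0.9065)]^(1/3) = 0.06570 m.

65.7 mm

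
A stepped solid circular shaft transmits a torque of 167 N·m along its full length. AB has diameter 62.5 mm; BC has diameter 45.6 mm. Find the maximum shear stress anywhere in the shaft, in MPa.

8.97 MPa

Under the same torque, τ_max = 16T/(πd³) is largest where d is smallest — segment BC (d = 45.6 mm).
τ_max = 16·167.0/(π·(0.0456)³) = 8.970×10^6 Pa.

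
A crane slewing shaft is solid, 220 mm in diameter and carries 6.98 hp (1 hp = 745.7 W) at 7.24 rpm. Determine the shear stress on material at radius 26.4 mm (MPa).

ω = 2π·7.24/60 = 0.7582 rad/s, so T = P/ω = 6.98×745.7 / 0.7582 = 6865 N·m.
J = πd⁴/32 = π(0.220)⁴/32 = 2.300×10^-4 m⁴.
Shear stress varies linearly with radius: τ = T·r/J = 6865 × 0.0264 / 2.300×10^-4 = 7.881×10^5 Pa.

0.788 MPa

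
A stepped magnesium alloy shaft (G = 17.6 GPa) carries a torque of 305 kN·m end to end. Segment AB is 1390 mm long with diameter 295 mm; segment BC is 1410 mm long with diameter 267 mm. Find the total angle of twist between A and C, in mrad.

81.4 mrad

J_AB = π(0.295)⁴/32 = 7.44×10^-4 m⁴; J_BC = π(0.267)⁴/32 = 4.99×10^-4 m⁴.
θ = (T/G)·Σ L_i/J_i = (305000/17.6×10⁹)·(1.39/7.44×10^-4 + 1.41/4.99×10^-4) = 0.08137 rad.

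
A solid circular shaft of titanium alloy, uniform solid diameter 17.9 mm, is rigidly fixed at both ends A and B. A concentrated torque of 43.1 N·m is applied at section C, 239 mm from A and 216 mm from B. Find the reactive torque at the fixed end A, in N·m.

With uniform GJ and both ends fixed, compatibility θ_AC = θ_CB gives T_A·a = T_B·b, together with T_A + T_B = T₀.
T_A = T₀·b/(a+b) = 43.10·216/455.0 = 20.46 N·m; T_B = 22.64 N·m.

20.5 N·m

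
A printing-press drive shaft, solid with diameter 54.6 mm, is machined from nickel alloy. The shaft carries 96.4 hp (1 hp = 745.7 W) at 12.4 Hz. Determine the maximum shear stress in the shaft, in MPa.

28.9 MPa

ω = 2π·12.4 = 77.91 rad/s, so T = P/ω = 96.4×745.7 / 77.91 = 922.7 N·m.
J = πd⁴/32 = π(0.0546)⁴/32 = 8.725×10^-7 m⁴.
τ_max = T·r/J = 922.7 × 0.0273 / 8.725×10^-7 = 2.887×10^7 Pa.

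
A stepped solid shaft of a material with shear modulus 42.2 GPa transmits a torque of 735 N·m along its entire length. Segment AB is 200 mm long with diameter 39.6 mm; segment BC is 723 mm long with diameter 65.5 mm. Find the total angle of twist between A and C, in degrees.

1.23°

J_AB = π(0.0396)⁴/32 = 2.41×10^-7 m⁴; J_BC = π(0.0655)⁴/32 = 1.81×10^-6 m⁴.
θ = (T/G)·Σ L_i/J_i = (735.0/42.2×10⁹)·(0.200/2.41×10^-7 + 0.723/1.81×10^-6) = 0.02140 rad.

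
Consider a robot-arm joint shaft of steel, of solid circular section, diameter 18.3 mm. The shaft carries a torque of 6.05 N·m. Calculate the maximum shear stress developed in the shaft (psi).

729 psi

J = πd⁴/32 = π(0.0183)⁴/32 = 1.101×10^-8 m⁴.
τ_max = T·r/J = 6.050 × 0.00915 / 1.101×10^-8 = 5.028×10^6 Pa.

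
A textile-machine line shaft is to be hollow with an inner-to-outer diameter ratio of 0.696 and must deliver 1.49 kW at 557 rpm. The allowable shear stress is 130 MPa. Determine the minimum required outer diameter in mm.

ω = 2π·557/60 = 58.33 rad/s, so T = P/ω = 1.49×10³ / 58.33 = 25.54 N·m.
For a hollow shaft with d_i/d_o = 0.696: τ_max = 16T/(π d_o³ (1−k⁴)), so d_o = [16T/(π τ_allow (1−k⁴))]^(1/3) = [16·25.54/(π·1.30×10^8·0.7653)]^(1/3) = 0.01094 m.

10.9 mm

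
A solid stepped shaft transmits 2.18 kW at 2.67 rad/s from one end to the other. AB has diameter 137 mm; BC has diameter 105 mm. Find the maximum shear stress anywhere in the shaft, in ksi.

ω = 2.67 rad/s, so T = P/ω = 2.18×10³ / 2.670 = 816.5 N·m.
Under the same torque, τ_max = 16T/(πd³) is largest where d is smallest — segment BC (d = 105 mm).
τ_max = 16·816.5/(π·(0.105)³) = 3.592×10^6 Pa.

0.521 ksi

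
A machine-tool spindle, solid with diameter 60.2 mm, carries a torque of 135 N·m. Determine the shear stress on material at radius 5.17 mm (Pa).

J = πd⁴/32 = π(0.0602)⁴/32 = 1.289×10^-6 m⁴.
Shear stress varies linearly with radius: τ = T·r/J = 135.0 × 0.00517 / 1.289×10^-6 = 5.413×10^5 Pa.

541000 Pa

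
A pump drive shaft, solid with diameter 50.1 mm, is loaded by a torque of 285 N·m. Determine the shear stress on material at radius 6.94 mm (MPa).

J = πd⁴/32 = π(0.0501)⁴/32 = 6.185×10^-7 m⁴.
Shear stress varies linearly with radius: τ = T·r/J = 285.0 × 0.00694 / 6.185×10^-7 = 3.198×10^6 Pa.

3.20 MPa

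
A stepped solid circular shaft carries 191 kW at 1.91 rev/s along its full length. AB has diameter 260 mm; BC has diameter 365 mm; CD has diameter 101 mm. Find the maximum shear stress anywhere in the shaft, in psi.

ω = 2π·1.91 = 12.00 rad/s, so T = P/ω = 191×10³ / 12.00 = 15920 N·m.
Under the same torque, τ_max = 16T/(πd³) is largest where d is smallest — segment CD (d = 101 mm).
τ_max = 16·15920/(π·(0.101)³) = 7.867×10^7 Pa.

11400 psi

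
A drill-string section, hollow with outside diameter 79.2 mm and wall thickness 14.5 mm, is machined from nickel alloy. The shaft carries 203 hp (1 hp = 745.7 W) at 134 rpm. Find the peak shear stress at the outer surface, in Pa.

ω = 2π·134/60 = 14.03 rad/s, so T = P/ω = 203×745.7 / 14.03 = 10790 N·m.
J = π(d_o⁴ − d_i⁴)/32 = π(0.0792⁴ − 0.0502⁴)/32 = 3.239×10^-6 m⁴.
τ_max = T·r/J = 10790 × 0.0396 / 3.239×10^-6 = 1.319×10^8 Pa.

1.32e8 Pa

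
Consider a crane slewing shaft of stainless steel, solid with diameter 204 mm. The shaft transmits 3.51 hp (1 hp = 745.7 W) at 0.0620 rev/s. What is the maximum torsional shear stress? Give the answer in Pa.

4.03e6 Pa

ω = 2π·0.0620 = 0.3896 rad/s, so T = P/ω = 3.51×745.7 / 0.3896 = 6719 N·m.
J = πd⁴/32 = π(0.204)⁴/32 = 1.700×10^-4 m⁴.
τ_max = T·r/J = 6719 × 0.102 / 1.700×10^-4 = 4.031×10^6 Pa.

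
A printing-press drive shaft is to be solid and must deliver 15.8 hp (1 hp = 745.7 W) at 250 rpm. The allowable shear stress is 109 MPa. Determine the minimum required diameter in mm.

27.6 mm

ω = 2π·250/60 = 26.18 rad/s, so T = P/ω = 15.8×745.7 / 26.18 = 450.0 N·m.
For a solid shaft τ_max = 16T/(πd³), so d = (16T/(π τ_allow))^(1/3) = (16·450.0/(π·1.09×10^8))^(1/3) = 0.02760 m.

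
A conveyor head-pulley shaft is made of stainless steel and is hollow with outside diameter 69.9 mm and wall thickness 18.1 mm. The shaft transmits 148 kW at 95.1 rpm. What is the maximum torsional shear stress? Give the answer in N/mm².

ω = 2π·95.1/60 = 9.959 rad/s, so T = P/ω = 148×10³ / 9.959 = 14860 N·m.
J = π(d_o⁴ − d_i⁴)/32 = π(0.0699⁴ − 0.0337⁴)/32 = 2.217×10^-6 m⁴.
τ_max = T·r/J = 14860 × 0.0350 / 2.217×10^-6 = 2.343×10^8 Pa.

234 N/mm²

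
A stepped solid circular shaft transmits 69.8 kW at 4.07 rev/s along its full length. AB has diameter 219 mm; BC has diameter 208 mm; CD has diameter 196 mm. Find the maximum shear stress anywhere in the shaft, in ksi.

0.268 ksi

ω = 2π·4.07 = 25.57 rad/s, so T = P/ω = 69.8×10³ / 25.57 = 2729 N·m.
Under the same torque, τ_max = 16T/(πd³) is largest where d is smallest — segment CD (d = 196 mm).
τ_max = 16·2729/(π·(0.196)³) = 1.846×10^6 Pa.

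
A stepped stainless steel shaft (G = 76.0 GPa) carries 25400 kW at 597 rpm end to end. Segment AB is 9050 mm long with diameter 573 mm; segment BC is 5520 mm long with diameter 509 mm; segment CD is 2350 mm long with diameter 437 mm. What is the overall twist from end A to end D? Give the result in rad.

ω = 2π·597/60 = 62.52 rad/s, so T = P/ω = 25400×10³ / 62.52 = 406300 N·m.
J_AB = π(0.573)⁴/32 = 0.0106 m⁴; J_BC = π(0.509)⁴/32 = 6.59×10^-3 m⁴; J_CD = π(0.437)⁴/32 = 3.58×10^-3 m⁴.
θ = (T/G)·Σ L_i/J_i = (406300/76.0×10⁹)·(9.05/0.0106 + 5.52/6.59×10^-3 + 2.35/3.58×10^-3) = 0.01256 rad.

0.0126 rad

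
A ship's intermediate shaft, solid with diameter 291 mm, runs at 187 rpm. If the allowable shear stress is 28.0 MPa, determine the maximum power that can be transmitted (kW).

J = πd⁴/32 = π(0.291)⁴/32 = 7.040×10^-4 m⁴.
T_max = τ_allow·J/r = 2.80×10^7 × 7.040×10^-4 / 0.145 = 135500 N·m.
ω = 2π·187/60 = 19.58 rad/s, so P_max = T_max·ω = 2.653×10^6 W.

2650 kW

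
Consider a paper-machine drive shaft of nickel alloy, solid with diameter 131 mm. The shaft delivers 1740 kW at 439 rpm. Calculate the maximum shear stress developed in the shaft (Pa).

ω = 2π·439/60 = 45.97 rad/s, so T = P/ω = 1740×10³ / 45.97 = 37850 N·m.
J = πd⁴/32 = π(0.131)⁴/32 = 2.891×10^-5 m⁴.
τ_max = T·r/J = 37850 × 0.0655 / 2.891×10^-5 = 8.575×10^7 Pa.

8.57e7 Pa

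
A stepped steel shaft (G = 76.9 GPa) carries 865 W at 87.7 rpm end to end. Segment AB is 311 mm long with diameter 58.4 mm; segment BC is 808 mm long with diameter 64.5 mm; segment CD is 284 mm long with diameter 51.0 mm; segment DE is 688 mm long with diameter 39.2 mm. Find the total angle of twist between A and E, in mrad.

ω = 2π·87.7/60 = 9.184 rad/s, so T = P/ω = 865 / 9.184 = 94.19 N·m.
J_AB = π(0.0584)⁴/32 = 1.14×10^-6 m⁴; J_BC = π(0.0645)⁴/32 = 1.70×10^-6 m⁴; J_CD = π(0.0510)⁴/32 = 6.64×10^-7 m⁴; J_DE = π(0.0392)⁴/32 = 2.32×10^-7 m⁴.
θ = (T/G)·Σ L_i/J_i = (94.19/76.9×10⁹)·(0.311/1.14×10^-6 + 0.808/1.70×10^-6 + 0.284/6.64×10^-7 + 0.688/2.32×10^-7) = 5.075×10^-3 rad.

5.07 mrad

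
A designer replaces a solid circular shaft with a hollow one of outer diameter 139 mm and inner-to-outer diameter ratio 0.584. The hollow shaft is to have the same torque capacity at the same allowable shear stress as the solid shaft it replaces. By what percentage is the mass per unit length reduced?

Equal τ_max and T ⇒ the solid shaft needs d_s³ = d_o³(1−k⁴), so d_s = 139·(1−0.584⁴)^(1/3) = 133.4 mm.
Area ratio A_h/A_s = d_o²(1−k²)/d_s² = (1−k²)/(1−k⁴)^(2/3) = 0.7156.
Mass saving = 1 − 0.7156 = 28.4 %.

28.4 %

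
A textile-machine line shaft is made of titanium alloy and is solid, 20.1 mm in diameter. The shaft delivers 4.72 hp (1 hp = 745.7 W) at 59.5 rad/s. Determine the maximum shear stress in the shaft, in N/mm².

ω = 59.5 rad/s, so T = P/ω = 4.72×745.7 / 59.50 = 59.15 N·m.
J = πd⁴/32 = π(0.0201)⁴/32 = 1.602×10^-8 m⁴.
τ_max = T·r/J = 59.15 × 0.0100 / 1.602×10^-8 = 3.710×10^7 Pa.

37.1 N/mm²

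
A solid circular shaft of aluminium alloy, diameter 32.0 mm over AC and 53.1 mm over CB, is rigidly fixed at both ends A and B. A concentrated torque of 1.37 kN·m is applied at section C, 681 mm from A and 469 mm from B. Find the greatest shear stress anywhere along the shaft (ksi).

6.20 ksi

Compatibility: T_A·a/J_AC = T_B·b/J_CB with T_A + T_B = T₀.
J_AC = 1.03×10^-7 m⁴, J_CB = 7.81×10^-7 m⁴, so T_A = T₀·(J_AC/a)/((J_AC/a)+(J_CB/b)) = 114.1 N·m, T_B = 1256 N·m.
τ in each portion: τ_AC = 1.77×10^7 Pa, τ_CB = 4.27×10^7 Pa; maximum is in CB.
τ_max = T_CB·r/J = 1256·0.0266/7.81×10^-7 = 4.272×10^7 Pa.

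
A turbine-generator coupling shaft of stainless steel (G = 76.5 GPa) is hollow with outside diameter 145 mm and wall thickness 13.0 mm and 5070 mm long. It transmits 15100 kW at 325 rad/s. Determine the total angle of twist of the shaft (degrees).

7.44°

ω = 325 rad/s, so T = P/ω = 15100×10³ / 325.0 = 46460 N·m.
J = π(d_o⁴ − d_i⁴)/32 = π(0.145⁴ − 0.119⁴)/32 = 2.371×10^-5 m⁴.
θ = T·L/(G·J) = 46460 × 5.07 / (76.5×10⁹ × 2.371×10^-5) = 0.1299 rad.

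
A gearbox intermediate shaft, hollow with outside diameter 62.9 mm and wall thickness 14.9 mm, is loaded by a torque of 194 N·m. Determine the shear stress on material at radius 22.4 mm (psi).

J = π(d_o⁴ − d_i⁴)/32 = π(0.0629⁴ − 0.0331⁴)/32 = 1.419×10^-6 m⁴.
Shear stress varies linearly with radius: τ = T·r/J = 194.0 × 0.0224 / 1.419×10^-6 = 3.063×10^6 Pa.

444 psi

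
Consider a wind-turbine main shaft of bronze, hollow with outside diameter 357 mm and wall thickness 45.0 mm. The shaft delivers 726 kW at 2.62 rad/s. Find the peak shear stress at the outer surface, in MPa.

45.1 MPa

ω = 2.62 rad/s, so T = P/ω = 726×10³ / 2.620 = 277100 N·m.
J = π(d_o⁴ − d_i⁴)/32 = π(0.357⁴ − 0.267⁴)/32 = 1.096×10^-3 m⁴.
τ_max = T·r/J = 277100 × 0.178 / 1.096×10^-3 = 4.514×10^7 Pa.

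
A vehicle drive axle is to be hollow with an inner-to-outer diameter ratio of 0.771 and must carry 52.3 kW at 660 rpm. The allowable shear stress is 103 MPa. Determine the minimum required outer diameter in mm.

38.7 mm

ω = 2π·660/60 = 69.12 rad/s, so T = P/ω = 52.3×10³ / 69.12 = 756.7 N·m.
For a hollow shaft with d_i/d_o = 0.771: τ_max = 16T/(π d_o³ (1−k⁴)), so d_o = [16T/(π τ_allow (1−k⁴))]^(1/3) = [16·756.7/(π·1.03×10^8·0.6466)]^(1/3) = 0.03868 m.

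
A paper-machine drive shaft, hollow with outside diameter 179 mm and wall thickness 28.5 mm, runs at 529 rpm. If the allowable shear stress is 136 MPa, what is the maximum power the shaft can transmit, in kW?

6650 kW

J = π(d_o⁴ − d_i⁴)/32 = π(0.179⁴ − 0.122⁴)/32 = 7.904×10^-5 m⁴.
T_max = τ_allow·J/r = 1.36×10^8 × 7.904×10^-5 / 0.0895 = 120100 N·m.
ω = 2π·529/60 = 55.40 rad/s, so P_max = T_max·ω = 6.653×10^6 W.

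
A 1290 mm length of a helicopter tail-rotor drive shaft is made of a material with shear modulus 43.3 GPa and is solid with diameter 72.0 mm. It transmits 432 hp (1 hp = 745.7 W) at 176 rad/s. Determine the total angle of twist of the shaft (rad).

0.0207 rad

ω = 176 rad/s, so T = P/ω = 432×745.7 / 176.0 = 1830 N·m.
J = πd⁴/32 = π(0.0720)⁴/32 = 2.638×10^-6 m⁴.
θ = T·L/(G·J) = 1830 × 1.29 / (43.3×10⁹ × 2.638×10^-6) = 0.02067 rad.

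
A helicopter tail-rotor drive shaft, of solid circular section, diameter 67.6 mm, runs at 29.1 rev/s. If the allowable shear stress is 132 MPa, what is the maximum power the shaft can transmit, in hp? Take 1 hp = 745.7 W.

J = πd⁴/32 = π(0.0676)⁴/32 = 2.050×10^-6 m⁴.
T_max = τ_allow·J/r = 1.32×10^8 × 2.050×10^-6 / 0.0338 = 8007 N·m.
ω = 2π·29.1 = 182.8 rad/s, so P_max = T_max·ω = 1.464×10^6 W.

1960 hp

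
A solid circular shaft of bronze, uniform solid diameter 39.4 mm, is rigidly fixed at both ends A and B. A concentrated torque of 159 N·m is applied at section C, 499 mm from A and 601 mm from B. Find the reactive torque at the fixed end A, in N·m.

86.9 N·m

With uniform GJ and both ends fixed, compatibility θ_AC = θ_CB gives T_A·a = T_B·b, together with T_A + T_B = T₀.
T_A = T₀·b/(a+b) = 159.0·601/1100 = 86.87 N·m; T_B = 72.13 N·m.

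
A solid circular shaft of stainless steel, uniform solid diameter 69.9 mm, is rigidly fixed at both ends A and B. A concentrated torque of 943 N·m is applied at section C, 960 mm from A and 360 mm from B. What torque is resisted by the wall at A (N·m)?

257 N·m

With uniform GJ and both ends fixed, compatibility θ_AC = θ_CB gives T_A·a = T_B·b, together with T_A + T_B = T₀.
T_A = T₀·b/(a+b) = 943.0·360/1320 = 257.2 N·m; T_B = 685.8 N·m.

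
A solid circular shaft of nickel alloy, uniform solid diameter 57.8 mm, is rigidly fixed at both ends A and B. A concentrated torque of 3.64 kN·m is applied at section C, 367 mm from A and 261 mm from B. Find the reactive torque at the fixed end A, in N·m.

With uniform GJ and both ends fixed, compatibility θ_AC = θ_CB gives T_A·a = T_B·b, together with T_A + T_B = T₀.
T_A = T₀·b/(a+b) = 3640·261/628.0 = 1513 N·m; T_B = 2127 N·m.

1510 N·m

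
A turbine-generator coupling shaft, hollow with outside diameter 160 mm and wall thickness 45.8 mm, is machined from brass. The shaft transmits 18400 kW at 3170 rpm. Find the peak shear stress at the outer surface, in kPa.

71300 kPa

ω = 2π·3170/60 = 332.0 rad/s, so T = P/ω = 18400×10³ / 332.0 = 55430 N·m.
J = π(d_o⁴ − d_i⁴)/32 = π(0.160⁴ − 0.0684⁴)/32 = 6.219×10^-5 m⁴.
τ_max = T·r/J = 55430 × 0.0800 / 6.219×10^-5 = 7.130×10^7 Pa.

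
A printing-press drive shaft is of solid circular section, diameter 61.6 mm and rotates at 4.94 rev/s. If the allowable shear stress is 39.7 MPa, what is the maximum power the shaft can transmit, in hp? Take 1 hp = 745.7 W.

J = πd⁴/32 = π(0.0616)⁴/32 = 1.414×10^-6 m⁴.
T_max = τ_allow·J/r = 3.97×10^7 × 1.414×10^-6 / 0.0308 = 1822 N·m.
ω = 2π·4.94 = 31.04 rad/s, so P_max = T_max·ω = 5.655×10^4 W.

75.8 hp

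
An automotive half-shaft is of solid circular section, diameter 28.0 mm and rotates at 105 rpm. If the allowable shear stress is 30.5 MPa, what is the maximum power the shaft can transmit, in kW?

1.45 kW

J = πd⁴/32 = π(0.0280)⁴/32 = 6.034×10^-8 m⁴.
T_max = τ_allow·J/r = 3.05×10^7 × 6.034×10^-8 / 0.0140 = 131.5 N·m.
ω = 2π·105/60 = 11.00 rad/s, so P_max = T_max·ω = 1446 W.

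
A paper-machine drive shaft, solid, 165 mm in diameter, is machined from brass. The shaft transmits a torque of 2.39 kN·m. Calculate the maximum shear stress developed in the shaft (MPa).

J = πd⁴/32 = π(0.165)⁴/32 = 7.277×10^-5 m⁴.
τ_max = T·r/J = 2390 × 0.0825 / 7.277×10^-5 = 2.710×10^6 Pa.

2.71 MPa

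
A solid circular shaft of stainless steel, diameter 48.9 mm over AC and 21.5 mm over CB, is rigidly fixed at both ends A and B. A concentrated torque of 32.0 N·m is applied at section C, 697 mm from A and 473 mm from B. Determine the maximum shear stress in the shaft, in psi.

Compatibility: T_A·a/J_AC = T_B·b/J_CB with T_A + T_B = T₀.
J_AC = 5.61×10^-7 m⁴, J_CB = 2.10×10^-8 m⁴, so T_A = T₀·(J_AC/a)/((J_AC/a)+(J_CB/b)) = 30.33 N·m, T_B = 1.670 N·m.
τ in each portion: τ_AC = 1.32×10^6 Pa, τ_CB = 8.56×10^5 Pa; maximum is in AC.
τ_max = T_AC·r/J = 30.33·0.0244/5.61×10^-7 = 1.321×10^6 Pa.

192 psi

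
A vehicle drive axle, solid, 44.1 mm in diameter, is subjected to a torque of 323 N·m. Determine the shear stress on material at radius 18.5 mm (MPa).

16.1 MPa

J = πd⁴/32 = π(0.0441)⁴/32 = 3.713×10^-7 m⁴.
Shear stress varies linearly with radius: τ = T·r/J = 323.0 × 0.0185 / 3.713×10^-7 = 1.609×10^7 Pa.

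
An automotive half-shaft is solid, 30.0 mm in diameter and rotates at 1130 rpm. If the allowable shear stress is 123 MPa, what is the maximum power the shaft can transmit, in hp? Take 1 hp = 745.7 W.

J = πd⁴/32 = π(0.0300)⁴/32 = 7.952×10^-8 m⁴.
T_max = τ_allow·J/r = 1.23×10^8 × 7.952×10^-8 / 0.0150 = 652.1 N·m.
ω = 2π·1130/60 = 118.3 rad/s, so P_max = T_max·ω = 7.716×10^4 W.

103 hp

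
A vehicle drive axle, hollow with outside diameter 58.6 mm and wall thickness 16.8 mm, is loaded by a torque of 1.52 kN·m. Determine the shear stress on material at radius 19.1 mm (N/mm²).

25.9 N/mm²

J = π(d_o⁴ − d_i⁴)/32 = π(0.0586⁴ − 0.0250⁴)/32 = 1.119×10^-6 m⁴.
Shear stress varies linearly with radius: τ = T·r/J = 1520 × 0.0191 / 1.119×10^-6 = 2.594×10^7 Pa.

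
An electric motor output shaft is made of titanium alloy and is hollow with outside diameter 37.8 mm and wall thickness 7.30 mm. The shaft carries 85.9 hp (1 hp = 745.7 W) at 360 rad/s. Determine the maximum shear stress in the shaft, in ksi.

ω = 360 rad/s, so T = P/ω = 85.9×745.7 / 360.0 = 177.9 N·m.
J = π(d_o⁴ − d_i⁴)/32 = π(0.0378⁴ − 0.0232⁴)/32 = 1.720×10^-7 m⁴.
τ_max = T·r/J = 177.9 × 0.0189 / 1.720×10^-7 = 1.955×10^7 Pa.

2.84 ksi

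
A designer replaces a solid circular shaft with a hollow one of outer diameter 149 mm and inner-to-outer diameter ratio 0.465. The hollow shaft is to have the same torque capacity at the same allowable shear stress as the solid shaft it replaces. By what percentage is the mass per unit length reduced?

Equal τ_max and T ⇒ the solid shaft needs d_s³ = d_o³(1−k⁴), so d_s = 149·(1−0.465⁴)^(1/3) = 146.6 mm.
Area ratio A_h/A_s = d_o²(1−k²)/d_s² = (1−k²)/(1−k⁴)^(2/3) = 0.8092.
Mass saving = 1 − 0.8092 = 19.1 %.

19.1 %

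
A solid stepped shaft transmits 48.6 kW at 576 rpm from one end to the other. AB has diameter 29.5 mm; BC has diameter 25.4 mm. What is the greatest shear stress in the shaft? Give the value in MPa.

250 MPa

ω = 2π·576/60 = 60.32 rad/s, so T = P/ω = 48.6×10³ / 60.32 = 805.7 N·m.
Under the same torque, τ_max = 16T/(πd³) is largest where d is smallest — segment BC (d = 25.4 mm).
τ_max = 16·805.7/(π·(0.0254)³) = 2.504×10^8 Pa.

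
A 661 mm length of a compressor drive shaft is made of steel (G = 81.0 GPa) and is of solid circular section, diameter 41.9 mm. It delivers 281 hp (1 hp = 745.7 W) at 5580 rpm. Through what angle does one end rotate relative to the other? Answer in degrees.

ω = 2π·5580/60 = 584.3 rad/s, so T = P/ω = 281×745.7 / 584.3 = 358.6 N·m.
J = πd⁴/32 = π(0.0419)⁴/32 = 3.026×10^-7 m⁴.
θ = T·L/(G·J) = 358.6 × 0.661 / (81.0×10⁹ × 3.026×10^-7) = 9.671×10^-3 rad.

0.554°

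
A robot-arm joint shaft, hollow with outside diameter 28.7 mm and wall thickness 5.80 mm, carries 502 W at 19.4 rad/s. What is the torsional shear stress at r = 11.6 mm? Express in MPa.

5.16 MPa

ω = 19.4 rad/s, so T = P/ω = 502 / 19.40 = 25.88 N·m.
J = π(d_o⁴ − d_i⁴)/32 = π(0.0287⁴ − 0.0171⁴)/32 = 5.821×10^-8 m⁴.
Shear stress varies linearly with radius: τ = T·r/J = 25.88 × 0.0116 / 5.821×10^-8 = 5.156×10^6 Pa.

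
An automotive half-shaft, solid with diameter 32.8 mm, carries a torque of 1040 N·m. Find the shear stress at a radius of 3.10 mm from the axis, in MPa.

J = πd⁴/32 = π(0.0328)⁴/32 = 1.136×10^-7 m⁴.
Shear stress varies linearly with radius: τ = T·r/J = 1040 × 0.00310 / 1.136×10^-7 = 2.837×10^7 Pa.

28.4 MPa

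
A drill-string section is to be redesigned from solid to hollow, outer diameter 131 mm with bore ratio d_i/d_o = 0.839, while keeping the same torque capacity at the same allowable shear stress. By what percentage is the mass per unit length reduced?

Equal τ_max and T ⇒ the solid shaft needs d_s³ = d_o³(1−k⁴), so d_s = 131·(1−0.839⁴)^(1/3) = 104.3 mm.
Area ratio A_h/A_s = d_o²(1−k²)/d_s² = (1−k²)/(1−k⁴)^(2/3) = 0.4672.
Mass saving = 1 − 0.4672 = 53.3 %.

53.3 %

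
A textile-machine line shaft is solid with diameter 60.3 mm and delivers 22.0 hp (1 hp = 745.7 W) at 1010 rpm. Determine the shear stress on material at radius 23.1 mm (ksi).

ω = 2π·1010/60 = 105.8 rad/s, so T = P/ω = 22.0×745.7 / 105.8 = 155.1 N·m.
J = πd⁴/32 = π(0.0603)⁴/32 = 1.298×10^-6 m⁴.
Shear stress varies linearly with radius: τ = T·r/J = 155.1 × 0.0231 / 1.298×10^-6 = 2.760×10^6 Pa.

0.400 ksi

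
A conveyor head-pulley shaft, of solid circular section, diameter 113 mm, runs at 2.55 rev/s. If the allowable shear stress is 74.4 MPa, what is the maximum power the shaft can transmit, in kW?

J = πd⁴/32 = π(0.113)⁴/32 = 1.601×10^-5 m⁴.
T_max = τ_allow·J/r = 7.44×10^7 × 1.601×10^-5 / 0.0565 = 21080 N·m.
ω = 2π·2.55 = 16.02 rad/s, so P_max = T_max·ω = 3.377×10^5 W.

338 kW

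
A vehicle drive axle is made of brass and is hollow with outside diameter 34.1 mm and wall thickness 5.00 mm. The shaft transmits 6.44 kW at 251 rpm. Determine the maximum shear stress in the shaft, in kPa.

ω = 2π·251/60 = 26.28 rad/s, so T = P/ω = 6.44×10³ / 26.28 = 245.0 N·m.
J = π(d_o⁴ − d_i⁴)/32 = π(0.0341⁴ − 0.0241⁴)/32 = 9.963×10^-8 m⁴.
τ_max = T·r/J = 245.0 × 0.0170 / 9.963×10^-8 = 4.193×10^7 Pa.

41900 kPa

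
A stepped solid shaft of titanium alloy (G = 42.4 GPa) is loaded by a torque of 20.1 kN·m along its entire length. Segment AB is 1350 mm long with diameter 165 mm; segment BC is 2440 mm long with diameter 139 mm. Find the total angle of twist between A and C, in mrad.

40.4 mrad

J_AB = π(0.165)⁴/32 = 7.28×10^-5 m⁴; J_BC = π(0.139)⁴/32 = 3.66×10^-5 m⁴.
θ = (T/G)·Σ L_i/J_i = (20100/42.4×10⁹)·(1.35/7.28×10^-5 + 2.44/3.66×10^-5) = 0.04036 rad.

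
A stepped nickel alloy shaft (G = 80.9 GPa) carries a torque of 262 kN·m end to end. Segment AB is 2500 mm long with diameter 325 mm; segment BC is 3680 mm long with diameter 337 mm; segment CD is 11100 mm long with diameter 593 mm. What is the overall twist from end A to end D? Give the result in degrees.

1.13°

J_AB = π(0.325)⁴/32 = 1.10×10^-3 m⁴; J_BC = π(0.337)⁴/32 = 1.27×10^-3 m⁴; J_CD = π(0.593)⁴/32 = 0.0121 m⁴.
θ = (T/G)·Σ L_i/J_i = (262000/80.9×10⁹)·(2.50/1.10×10^-3 + 3.68/1.27×10^-3 + 11.1/0.0121) = 0.01977 rad.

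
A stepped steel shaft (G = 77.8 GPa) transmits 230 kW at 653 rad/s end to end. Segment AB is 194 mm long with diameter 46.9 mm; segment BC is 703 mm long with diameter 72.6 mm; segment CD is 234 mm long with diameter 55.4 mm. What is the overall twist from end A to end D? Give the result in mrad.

ω = 653 rad/s, so T = P/ω = 230×10³ / 653.0 = 352.2 N·m.
J_AB = π(0.0469)⁴/32 = 4.75×10^-7 m⁴; J_BC = π(0.0726)⁴/32 = 2.73×10^-6 m⁴; J_CD = π(0.0554)⁴/32 = 9.25×10^-7 m⁴.
θ = (T/G)·Σ L_i/J_i = (352.2/77.8×10⁹)·(0.194/4.75×10^-7 + 0.703/2.73×10^-6 + 0.234/9.25×10^-7) = 4.162×10^-3 rad.

4.16 mrad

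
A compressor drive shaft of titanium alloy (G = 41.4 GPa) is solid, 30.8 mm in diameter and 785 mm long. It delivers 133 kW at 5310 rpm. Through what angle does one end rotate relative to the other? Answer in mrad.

51.3 mrad

ω = 2π·5310/60 = 556.1 rad/s, so T = P/ω = 133×10³ / 556.1 = 239.2 N·m.
J = πd⁴/32 = π(0.0308)⁴/32 = 8.835×10^-8 m⁴.
θ = T·L/(G·J) = 239.2 × 0.785 / (41.4×10⁹ × 8.835×10^-8) = 0.05133 rad.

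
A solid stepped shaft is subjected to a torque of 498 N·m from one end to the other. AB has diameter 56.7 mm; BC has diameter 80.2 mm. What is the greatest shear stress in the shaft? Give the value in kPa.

Under the same torque, τ_max = 16T/(πd³) is largest where d is smallest — segment AB (d = 56.7 mm).
τ_max = 16·498.0/(π·(0.0567)³) = 1.391×10^7 Pa.

13900 kPa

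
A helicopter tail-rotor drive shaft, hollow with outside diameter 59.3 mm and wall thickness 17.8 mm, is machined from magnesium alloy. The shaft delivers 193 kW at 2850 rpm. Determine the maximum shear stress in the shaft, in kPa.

16200 kPa

ω = 2π·2850/60 = 298.5 rad/s, so T = P/ω = 193×10³ / 298.5 = 646.7 N·m.
J = π(d_o⁴ − d_i⁴)/32 = π(0.0593⁴ − 0.0237⁴)/32 = 1.183×10^-6 m⁴.
τ_max = T·r/J = 646.7 × 0.0296 / 1.183×10^-6 = 1.621×10^7 Pa.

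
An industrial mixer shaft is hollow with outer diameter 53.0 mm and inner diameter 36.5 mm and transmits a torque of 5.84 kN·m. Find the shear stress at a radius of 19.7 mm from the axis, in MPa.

J = π(d_o⁴ − d_i⁴)/32 = π(0.0530⁴ − 0.0365⁴)/32 = 6.004×10^-7 m⁴.
Shear stress varies linearly with radius: τ = T·r/J = 5840 × 0.0197 / 6.004×10^-7 = 1.916×10^8 Pa.

192 MPa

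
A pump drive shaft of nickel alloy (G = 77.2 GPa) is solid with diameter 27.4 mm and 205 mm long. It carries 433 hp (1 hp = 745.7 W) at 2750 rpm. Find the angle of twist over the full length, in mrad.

53.8 mrad

ω = 2π·2750/60 = 288.0 rad/s, so T = P/ω = 433×745.7 / 288.0 = 1121 N·m.
J = πd⁴/32 = π(0.0274)⁴/32 = 5.534×10^-8 m⁴.
θ = T·L/(G·J) = 1121 × 0.205 / (77.2×10⁹ × 5.534×10^-8) = 0.05381 rad.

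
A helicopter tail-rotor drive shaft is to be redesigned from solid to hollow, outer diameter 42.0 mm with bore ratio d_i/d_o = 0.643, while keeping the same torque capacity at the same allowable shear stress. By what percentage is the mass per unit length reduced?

33.5 %

Equal τ_max and T ⇒ the solid shaft needs d_s³ = d_o³(1−k⁴), so d_s = 42.0·(1−0.643⁴)^(1/3) = 39.46 mm.
Area ratio A_h/A_s = d_o²(1−k²)/d_s² = (1−k²)/(1−k⁴)^(2/3) = 0.6646.
Mass saving = 1 − 0.6646 = 33.5 %.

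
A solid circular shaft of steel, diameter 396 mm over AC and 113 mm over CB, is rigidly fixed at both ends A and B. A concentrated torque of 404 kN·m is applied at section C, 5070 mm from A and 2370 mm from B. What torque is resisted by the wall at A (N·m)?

398000 N·m

Compatibility: T_A·a/J_AC = T_B·b/J_CB with T_A + T_B = T₀.
J_AC = 2.41×10^-3 m⁴, J_CB = 1.60×10^-5 m⁴, so T_A = T₀·(J_AC/a)/((J_AC/a)+(J_CB/b)) = 398300 N·m, T_B = 5650 N·m.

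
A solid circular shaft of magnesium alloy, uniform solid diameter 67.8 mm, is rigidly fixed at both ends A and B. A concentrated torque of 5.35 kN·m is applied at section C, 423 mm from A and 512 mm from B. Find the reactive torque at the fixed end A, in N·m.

2930 N·m

With uniform GJ and both ends fixed, compatibility θ_AC = θ_CB gives T_A·a = T_B·b, together with T_A + T_B = T₀.
T_A = T₀·b/(a+b) = 5350·512/935.0 = 2930 N·m; T_B = 2420 N·m.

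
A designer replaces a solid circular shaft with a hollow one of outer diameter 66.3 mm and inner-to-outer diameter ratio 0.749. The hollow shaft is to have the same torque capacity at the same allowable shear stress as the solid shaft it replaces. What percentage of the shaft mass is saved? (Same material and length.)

Equal τ_max and T ⇒ the solid shaft needs d_s³ = d_o³(1−k⁴), so d_s = 66.3·(1−0.749⁴)^(1/3) = 58.45 mm.
Area ratio A_h/A_s = d_o²(1−k²)/d_s² = (1−k²)/(1−k⁴)^(2/3) = 0.5648.
Mass saving = 1 − 0.5648 = 43.5 %.

43.5 %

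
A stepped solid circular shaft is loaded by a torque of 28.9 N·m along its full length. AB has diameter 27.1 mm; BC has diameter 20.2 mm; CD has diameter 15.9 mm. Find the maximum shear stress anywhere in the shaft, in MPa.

Under the same torque, τ_max = 16T/(πd³) is largest where d is smallest — segment CD (d = 15.9 mm).
τ_max = 16·28.90/(π·(0.0159)³) = 3.662×10^7 Pa.

36.6 MPa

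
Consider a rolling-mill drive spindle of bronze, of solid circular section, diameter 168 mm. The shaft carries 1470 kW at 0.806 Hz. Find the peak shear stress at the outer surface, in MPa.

312 MPa

ω = 2π·0.806 = 5.064 rad/s, so T = P/ω = 1470×10³ / 5.064 = 290300 N·m.
J = πd⁴/32 = π(0.168)⁴/32 = 7.821×10^-5 m⁴.
τ_max = T·r/J = 290300 × 0.0840 / 7.821×10^-5 = 3.118×10^8 Pa.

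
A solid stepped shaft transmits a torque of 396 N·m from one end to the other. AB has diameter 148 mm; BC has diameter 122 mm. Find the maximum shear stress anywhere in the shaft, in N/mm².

1.11 N/mm²

Under the same torque, τ_max = 16T/(πd³) is largest where d is smallest — segment BC (d = 122 mm).
τ_max = 16·396.0/(π·(0.122)³) = 1.111×10^6 Pa.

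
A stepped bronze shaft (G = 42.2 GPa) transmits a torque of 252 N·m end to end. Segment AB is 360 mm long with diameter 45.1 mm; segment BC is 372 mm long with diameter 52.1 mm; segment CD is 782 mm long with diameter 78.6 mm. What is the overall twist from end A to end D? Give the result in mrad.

J_AB = π(0.0451)⁴/32 = 4.06×10^-7 m⁴; J_BC = π(0.0521)⁴/32 = 7.23×10^-7 m⁴; J_CD = π(0.0786)⁴/32 = 3.75×10^-6 m⁴.
θ = (T/G)·Σ L_i/J_i = (252.0/42.2×10⁹)·(0.360/4.06×10^-7 + 0.372/7.23×10^-7 + 0.782/3.75×10^-6) = 9.610×10^-3 rad.

9.61 mrad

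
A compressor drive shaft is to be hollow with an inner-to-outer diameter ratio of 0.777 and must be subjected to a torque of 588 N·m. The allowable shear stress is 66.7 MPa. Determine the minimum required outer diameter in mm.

41.3 mm

For a hollow shaft with d_i/d_o = 0.777: τ_max = 16T/(π d_o³ (1−k⁴)), so d_o = [16T/(π τ_allow (1−k⁴))]^(1/3) = [16·588.0/(π·6.67×10^7·0.6355)]^(1/3) = 0.04134 m.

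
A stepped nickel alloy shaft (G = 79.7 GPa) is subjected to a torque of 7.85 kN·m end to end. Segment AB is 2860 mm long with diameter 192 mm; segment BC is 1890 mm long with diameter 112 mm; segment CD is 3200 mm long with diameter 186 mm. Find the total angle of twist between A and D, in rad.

0.0168 rad

J_AB = π(0.192)⁴/32 = 1.33×10^-4 m⁴; J_BC = π(0.112)⁴/32 = 1.54×10^-5 m⁴; J_CD = π(0.186)⁴/32 = 1.18×10^-4 m⁴.
θ = (T/G)·Σ L_i/J_i = (7850/79.7×10⁹)·(2.86/1.33×10^-4 + 1.89/1.54×10^-5 + 3.20/1.18×10^-4) = 0.01684 rad.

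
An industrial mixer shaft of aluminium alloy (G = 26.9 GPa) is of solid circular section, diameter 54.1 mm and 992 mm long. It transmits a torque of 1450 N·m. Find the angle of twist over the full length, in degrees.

J = πd⁴/32 = π(0.0541)⁴/32 = 8.410×10^-7 m⁴.
θ = T·L/(G·J) = 1450 × 0.992 / (26.9×10⁹ × 8.410×10^-7) = 0.06358 rad.

3.64°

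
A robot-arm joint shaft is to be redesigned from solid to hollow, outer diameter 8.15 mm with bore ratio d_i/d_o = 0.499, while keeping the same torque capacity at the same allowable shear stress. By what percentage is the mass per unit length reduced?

21.6 %

Equal τ_max and T ⇒ the solid shaft needs d_s³ = d_o³(1−k⁴), so d_s = 8.15·(1−0.499⁴)^(1/3) = 7.978 mm.
Area ratio A_h/A_s = d_o²(1−k²)/d_s² = (1−k²)/(1−k⁴)^(2/3) = 0.7837.
Mass saving = 1 − 0.7837 = 21.6 %.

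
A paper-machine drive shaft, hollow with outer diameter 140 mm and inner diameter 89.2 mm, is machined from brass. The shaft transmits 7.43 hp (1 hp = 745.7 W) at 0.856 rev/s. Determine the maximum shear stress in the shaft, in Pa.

2.29e6 Pa

ω = 2π·0.856 = 5.378 rad/s, so T = P/ω = 7.43×745.7 / 5.378 = 1030 N·m.
J = π(d_o⁴ − d_i⁴)/32 = π(0.140⁴ − 0.0892⁴)/32 = 3.150×10^-5 m⁴.
τ_max = T·r/J = 1030 × 0.0700 / 3.150×10^-5 = 2.289×10^6 Pa.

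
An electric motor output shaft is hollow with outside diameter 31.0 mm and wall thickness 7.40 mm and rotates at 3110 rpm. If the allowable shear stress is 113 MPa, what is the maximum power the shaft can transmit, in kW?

199 kW

J = π(d_o⁴ − d_i⁴)/32 = π(0.0310⁴ − 0.0162⁴)/32 = 8.390×10^-8 m⁴.
T_max = τ_allow·J/r = 1.13×10^8 × 8.390×10^-8 / 0.0155 = 611.7 N·m.
ω = 2π·3110/60 = 325.7 rad/s, so P_max = T_max·ω = 1.992×10^5 W.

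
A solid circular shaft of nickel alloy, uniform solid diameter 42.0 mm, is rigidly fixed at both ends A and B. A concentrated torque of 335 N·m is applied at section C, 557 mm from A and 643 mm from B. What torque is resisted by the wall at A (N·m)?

With uniform GJ and both ends fixed, compatibility θ_AC = θ_CB gives T_A·a = T_B·b, together with T_A + T_B = T₀.
T_A = T₀·b/(a+b) = 335.0·643/1200 = 179.5 N·m; T_B = 155.5 N·m.

180 N·m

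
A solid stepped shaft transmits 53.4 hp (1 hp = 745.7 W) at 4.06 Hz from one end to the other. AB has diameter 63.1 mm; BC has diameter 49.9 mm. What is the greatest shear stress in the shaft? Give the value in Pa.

6.40e7 Pa

ω = 2π·4.06 = 25.51 rad/s, so T = P/ω = 53.4×745.7 / 25.51 = 1561 N·m.
Under the same torque, τ_max = 16T/(πd³) is largest where d is smallest — segment BC (d = 49.9 mm).
τ_max = 16·1561/(π·(0.0499)³) = 6.398×10^7 Pa.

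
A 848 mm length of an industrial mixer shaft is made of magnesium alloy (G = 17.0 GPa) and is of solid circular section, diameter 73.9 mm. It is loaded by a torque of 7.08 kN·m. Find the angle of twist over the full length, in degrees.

J = πd⁴/32 = π(0.0739)⁴/32 = 2.928×10^-6 m⁴.
θ = T·L/(G·J) = 7080 × 0.848 / (17.0×10⁹ × 2.928×10^-6) = 0.1206 rad.

6.91°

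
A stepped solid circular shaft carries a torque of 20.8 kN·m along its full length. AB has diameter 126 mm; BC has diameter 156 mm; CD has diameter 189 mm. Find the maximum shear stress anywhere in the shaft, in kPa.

Under the same torque, τ_max = 16T/(πd³) is largest where d is smallest — segment AB (d = 126 mm).
τ_max = 16·20800/(π·(0.126)³) = 5.296×10^7 Pa.

53000 kPa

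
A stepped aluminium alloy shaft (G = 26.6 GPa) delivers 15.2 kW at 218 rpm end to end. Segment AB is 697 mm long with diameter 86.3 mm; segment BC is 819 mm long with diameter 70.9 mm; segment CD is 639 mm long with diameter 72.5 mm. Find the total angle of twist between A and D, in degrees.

0.995°

ω = 2π·218/60 = 22.83 rad/s, so T = P/ω = 15.2×10³ / 22.83 = 665.8 N·m.
J_AB = π(0.0863)⁴/32 = 5.45×10^-6 m⁴; J_BC = π(0.0709)⁴/32 = 2.48×10^-6 m⁴; J_CD = π(0.0725)⁴/32 = 2.71×10^-6 m⁴.
θ = (T/G)·Σ L_i/J_i = (665.8/26.6×10⁹)·(0.697/5.45×10^-6 + 0.819/2.48×10^-6 + 0.639/2.71×10^-6) = 0.01736 rad.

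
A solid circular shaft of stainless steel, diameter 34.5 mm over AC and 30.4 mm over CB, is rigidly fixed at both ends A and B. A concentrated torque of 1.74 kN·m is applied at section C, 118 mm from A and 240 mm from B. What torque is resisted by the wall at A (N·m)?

Compatibility: T_A·a/J_AC = T_B·b/J_CB with T_A + T_B = T₀.
J_AC = 1.39×10^-7 m⁴, J_CB = 8.38×10^-8 m⁴, so T_A = T₀·(J_AC/a)/((J_AC/a)+(J_CB/b)) = 1342 N·m, T_B = 397.8 N·m.

1340 N·m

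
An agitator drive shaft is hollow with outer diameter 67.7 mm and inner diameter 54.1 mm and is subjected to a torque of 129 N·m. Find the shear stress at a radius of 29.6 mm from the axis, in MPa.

3.13 MPa

J = π(d_o⁴ − d_i⁴)/32 = π(0.0677⁴ − 0.0541⁴)/32 = 1.221×10^-6 m⁴.
Shear stress varies linearly with radius: τ = T·r/J = 129.0 × 0.0296 / 1.221×10^-6 = 3.126×10^6 Pa.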